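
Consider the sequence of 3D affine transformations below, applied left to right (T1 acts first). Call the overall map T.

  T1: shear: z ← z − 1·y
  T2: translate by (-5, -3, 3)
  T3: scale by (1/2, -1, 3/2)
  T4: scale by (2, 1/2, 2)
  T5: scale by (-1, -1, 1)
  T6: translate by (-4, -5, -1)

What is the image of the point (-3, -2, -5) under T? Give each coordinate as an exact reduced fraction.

T1 shear: z ← z − 1·y: (-3, -2, -5) → (-3, -2, -3)
T2 translate by (-5, -3, 3): (-3, -2, -3) → (-8, -5, 0)
T3 scale by (1/2, -1, 3/2): (-8, -5, 0) → (-4, 5, 0)
T4 scale by (2, 1/2, 2): (-4, 5, 0) → (-8, 5/2, 0)
T5 scale by (-1, -1, 1): (-8, 5/2, 0) → (8, -5/2, 0)
T6 translate by (-4, -5, -1): (8, -5/2, 0) → (4, -15/2, -1)

T(p) = (4, -15/2, -1)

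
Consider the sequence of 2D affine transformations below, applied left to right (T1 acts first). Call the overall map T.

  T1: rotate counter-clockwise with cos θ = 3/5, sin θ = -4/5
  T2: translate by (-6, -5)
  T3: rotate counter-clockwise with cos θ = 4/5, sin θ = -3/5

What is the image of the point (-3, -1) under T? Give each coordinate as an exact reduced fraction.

T(p) = (-44/5, 13/5)

T1 rotate counter-clockwise with cos θ = 3/5, sin θ = -4/5: (-3, -1) → (-13/5, 9/5)
T2 translate by (-6, -5): (-13/5, 9/5) → (-43/5, -16/5)
T3 rotate counter-clockwise with cos θ = 4/5, sin θ = -3/5: (-43/5, -16/5) → (-44/5, 13/5)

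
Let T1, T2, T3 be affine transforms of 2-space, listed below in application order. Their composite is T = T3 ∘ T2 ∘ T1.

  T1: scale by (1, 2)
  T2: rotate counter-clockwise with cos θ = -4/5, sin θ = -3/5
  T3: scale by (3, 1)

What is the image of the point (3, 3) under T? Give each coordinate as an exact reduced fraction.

T1 scale by (1, 2): (3, 3) → (3, 6)
T2 rotate counter-clockwise with cos θ = -4/5, sin θ = -3/5: (3, 6) → (6/5, -33/5)
T3 scale by (3, 1): (6/5, -33/5) → (18/5, -33/5)

T(p) = (18/5, -33/5)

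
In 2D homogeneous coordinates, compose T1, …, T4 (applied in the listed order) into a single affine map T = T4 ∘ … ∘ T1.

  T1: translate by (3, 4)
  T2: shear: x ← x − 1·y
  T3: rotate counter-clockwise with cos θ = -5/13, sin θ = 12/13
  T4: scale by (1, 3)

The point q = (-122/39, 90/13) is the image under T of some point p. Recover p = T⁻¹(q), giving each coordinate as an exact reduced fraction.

p = (7/3, -2)

T1 = [1 0 3; 0 1 4; 0 0 1]
T2·T1 = [1 -1 -1; 0 1 4; 0 0 1]
T3·…·T1 = [-5/13 -7/13 -43/13; 12/13 -17/13 -32/13; 0 0 1]
T4·…·T1 = [-5/13 -7/13 -43/13; 36/13 -51/13 -96/13; 0 0 1]
det M = 3; M⁻¹ = [-17/13 7/39 -3; -12/13 -5/39 -4; 0 0 1]
M⁻¹ · (-122/39, 90/13)ᵀ = (7/3, -2)ᵀ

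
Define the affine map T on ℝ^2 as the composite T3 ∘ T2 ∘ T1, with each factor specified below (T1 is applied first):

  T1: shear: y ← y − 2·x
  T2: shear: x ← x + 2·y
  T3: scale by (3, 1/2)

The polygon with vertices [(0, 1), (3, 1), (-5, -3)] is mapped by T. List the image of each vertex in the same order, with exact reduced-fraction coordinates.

image vertices: (6, 1/2), (-21, -5/2), (27, 7/2)

T1 shear: y ← y − 2·x: (0, 1) → (0, 1); (3, 1) → (3, -5); (-5, -3) → (-5, 7)
T2 shear: x ← x + 2·y: (0, 1) → (2, 1); (3, -5) → (-7, -5); (-5, 7) → (9, 7)
T3 scale by (3, 1/2): (2, 1) → (6, 1/2); (-7, -5) → (-21, -5/2); (9, 7) → (27, 7/2)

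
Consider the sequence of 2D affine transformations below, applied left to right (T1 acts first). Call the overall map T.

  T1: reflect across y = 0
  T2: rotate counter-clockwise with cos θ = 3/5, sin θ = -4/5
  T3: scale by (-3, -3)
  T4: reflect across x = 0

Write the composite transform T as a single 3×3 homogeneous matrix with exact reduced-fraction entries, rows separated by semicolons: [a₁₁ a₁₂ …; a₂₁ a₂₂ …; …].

T1 = [1 0 0; 0 -1 0; 0 0 1]
T2·T1 = [3/5 -4/5 0; -4/5 -3/5 0; 0 0 1]
T3·…·T1 = [-9/5 12/5 0; 12/5 9/5 0; 0 0 1]
T4·…·T1 = [9/5 -12/5 0; 12/5 9/5 0; 0 0 1]

T = [9/5 -12/5 0; 12/5 9/5 0; 0 0 1]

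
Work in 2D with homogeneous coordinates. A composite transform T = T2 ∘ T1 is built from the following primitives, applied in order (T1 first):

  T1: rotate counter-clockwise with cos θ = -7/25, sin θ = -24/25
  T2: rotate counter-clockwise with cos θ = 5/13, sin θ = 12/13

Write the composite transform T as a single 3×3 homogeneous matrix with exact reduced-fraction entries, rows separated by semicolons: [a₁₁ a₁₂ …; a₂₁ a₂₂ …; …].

T = [253/325 204/325 0; -204/325 253/325 0; 0 0 1]

T1 = [-7/25 24/25 0; -24/25 -7/25 0; 0 0 1]
T2·T1 = [253/325 204/325 0; -204/325 253/325 0; 0 0 1]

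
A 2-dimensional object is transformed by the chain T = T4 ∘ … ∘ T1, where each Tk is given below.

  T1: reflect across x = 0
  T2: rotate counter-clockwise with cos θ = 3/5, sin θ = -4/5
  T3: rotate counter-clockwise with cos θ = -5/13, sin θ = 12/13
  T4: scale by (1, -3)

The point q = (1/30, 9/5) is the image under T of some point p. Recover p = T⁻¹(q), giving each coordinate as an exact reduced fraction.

p = (1/2, -1/3)

T1 = [-1 0 0; 0 1 0; 0 0 1]
T2·T1 = [-3/5 4/5 0; 4/5 3/5 0; 0 0 1]
T3·…·T1 = [-33/65 -56/65 0; -56/65 33/65 0; 0 0 1]
T4·…·T1 = [-33/65 -56/65 0; 168/65 -99/65 0; 0 0 1]
det M = 3; M⁻¹ = [-33/65 56/195 0; -56/65 -11/65 0; 0 0 1]
M⁻¹ · (1/30, 9/5)ᵀ = (1/2, -1/3)ᵀ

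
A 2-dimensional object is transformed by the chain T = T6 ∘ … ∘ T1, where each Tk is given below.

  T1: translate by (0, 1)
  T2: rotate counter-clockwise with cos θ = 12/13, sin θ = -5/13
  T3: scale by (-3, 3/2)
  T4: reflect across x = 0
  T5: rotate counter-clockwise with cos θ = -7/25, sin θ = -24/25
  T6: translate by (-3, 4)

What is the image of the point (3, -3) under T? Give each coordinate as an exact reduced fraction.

T(p) = (-9, -1/2)

T1 translate by (0, 1): (3, -3) → (3, -2)
T2 rotate counter-clockwise with cos θ = 12/13, sin θ = -5/13: (3, -2) → (2, -3)
T3 scale by (-3, 3/2): (2, -3) → (-6, -9/2)
T4 reflect across x = 0: (-6, -9/2) → (6, -9/2)
T5 rotate counter-clockwise with cos θ = -7/25, sin θ = -24/25: (6, -9/2) → (-6, -9/2)
T6 translate by (-3, 4): (-6, -9/2) → (-9, -1/2)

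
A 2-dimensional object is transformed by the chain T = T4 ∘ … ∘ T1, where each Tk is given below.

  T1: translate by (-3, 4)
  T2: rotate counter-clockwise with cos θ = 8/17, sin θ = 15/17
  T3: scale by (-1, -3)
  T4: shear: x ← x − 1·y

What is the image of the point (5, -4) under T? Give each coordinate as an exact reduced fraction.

T(p) = (74/17, -90/17)

T1 translate by (-3, 4): (5, -4) → (2, 0)
T2 rotate counter-clockwise with cos θ = 8/17, sin θ = 15/17: (2, 0) → (16/17, 30/17)
T3 scale by (-1, -3): (16/17, 30/17) → (-16/17, -90/17)
T4 shear: x ← x − 1·y: (-16/17, -90/17) → (74/17, -90/17)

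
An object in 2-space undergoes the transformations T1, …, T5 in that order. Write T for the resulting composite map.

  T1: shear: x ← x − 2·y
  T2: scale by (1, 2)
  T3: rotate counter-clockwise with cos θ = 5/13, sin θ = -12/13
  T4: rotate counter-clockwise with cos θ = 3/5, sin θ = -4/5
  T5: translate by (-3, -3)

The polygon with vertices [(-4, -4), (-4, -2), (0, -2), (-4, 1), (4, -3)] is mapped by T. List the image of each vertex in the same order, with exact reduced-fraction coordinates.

image vertices: (-155/13, -31/13), (-419/65, -63/65), (-551/65, -287/65), (23/13, 15/13), (-861/65, -557/65)

T1 shear: x ← x − 2·y: (-4, -4) → (4, -4); (-4, -2) → (0, -2); (0, -2) → (4, -2); (-4, 1) → (-6, 1); (4, -3) → (10, -3)
T2 scale by (1, 2): (4, -4) → (4, -8); (0, -2) → (0, -4); (4, -2) → (4, -4); (-6, 1) → (-6, 2); (10, -3) → (10, -6)
T3 rotate counter-clockwise with cos θ = 5/13, sin θ = -12/13: (4, -8) → (-76/13, -88/13); (0, -4) → (-48/13, -20/13); (4, -4) → (-28/13, -68/13); (-6, 2) → (-6/13, 82/13); (10, -6) → (-22/13, -150/13)
T4 rotate counter-clockwise with cos θ = 3/5, sin θ = -4/5: (-76/13, -88/13) → (-116/13, 8/13); (-48/13, -20/13) → (-224/65, 132/65); (-28/13, -68/13) → (-356/65, -92/65); (-6/13, 82/13) → (62/13, 54/13); (-22/13, -150/13) → (-666/65, -362/65)
T5 translate by (-3, -3): (-116/13, 8/13) → (-155/13, -31/13); (-224/65, 132/65) → (-419/65, -63/65); (-356/65, -92/65) → (-551/65, -287/65); (62/13, 54/13) → (23/13, 15/13); (-666/65, -362/65) → (-861/65, -557/65)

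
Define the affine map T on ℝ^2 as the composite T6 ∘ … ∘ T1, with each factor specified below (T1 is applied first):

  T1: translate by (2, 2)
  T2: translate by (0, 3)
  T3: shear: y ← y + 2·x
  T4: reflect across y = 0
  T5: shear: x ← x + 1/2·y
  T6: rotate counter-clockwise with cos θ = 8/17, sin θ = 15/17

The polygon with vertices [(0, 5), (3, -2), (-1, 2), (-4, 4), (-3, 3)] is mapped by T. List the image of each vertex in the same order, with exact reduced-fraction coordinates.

T1 translate by (2, 2): (0, 5) → (2, 7); (3, -2) → (5, 0); (-1, 2) → (1, 4); (-4, 4) → (-2, 6); (-3, 3) → (-1, 5)
T2 translate by (0, 3): (2, 7) → (2, 10); (5, 0) → (5, 3); (1, 4) → (1, 7); (-2, 6) → (-2, 9); (-1, 5) → (-1, 8)
T3 shear: y ← y + 2·x: (2, 10) → (2, 14); (5, 3) → (5, 13); (1, 7) → (1, 9); (-2, 9) → (-2, 5); (-1, 8) → (-1, 6)
T4 reflect across y = 0: (2, 14) → (2, -14); (5, 13) → (5, -13); (1, 9) → (1, -9); (-2, 5) → (-2, -5); (-1, 6) → (-1, -6)
T5 shear: x ← x + 1/2·y: (2, -14) → (-5, -14); (5, -13) → (-3/2, -13); (1, -9) → (-7/2, -9); (-2, -5) → (-9/2, -5); (-1, -6) → (-4, -6)
T6 rotate counter-clockwise with cos θ = 8/17, sin θ = 15/17: (-5, -14) → (10, -11); (-3/2, -13) → (183/17, -253/34); (-7/2, -9) → (107/17, -249/34); (-9/2, -5) → (39/17, -215/34); (-4, -6) → (58/17, -108/17)

image vertices: (10, -11), (183/17, -253/34), (107/17, -249/34), (39/17, -215/34), (58/17, -108/17)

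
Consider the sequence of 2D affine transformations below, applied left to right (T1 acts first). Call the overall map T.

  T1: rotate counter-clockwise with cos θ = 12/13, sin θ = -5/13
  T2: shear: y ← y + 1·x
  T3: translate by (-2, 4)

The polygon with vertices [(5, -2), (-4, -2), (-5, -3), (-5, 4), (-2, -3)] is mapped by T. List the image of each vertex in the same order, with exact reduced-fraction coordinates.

image vertices: (24/13, 53/13), (-84/13, -10/13), (-101/13, -34/13), (-66/13, 85/13), (-5, -1)

T1 rotate counter-clockwise with cos θ = 12/13, sin θ = -5/13: (5, -2) → (50/13, -49/13); (-4, -2) → (-58/13, -4/13); (-5, -3) → (-75/13, -11/13); (-5, 4) → (-40/13, 73/13); (-2, -3) → (-3, -2)
T2 shear: y ← y + 1·x: (50/13, -49/13) → (50/13, 1/13); (-58/13, -4/13) → (-58/13, -62/13); (-75/13, -11/13) → (-75/13, -86/13); (-40/13, 73/13) → (-40/13, 33/13); (-3, -2) → (-3, -5)
T3 translate by (-2, 4): (50/13, 1/13) → (24/13, 53/13); (-58/13, -62/13) → (-84/13, -10/13); (-75/13, -86/13) → (-101/13, -34/13); (-40/13, 33/13) → (-66/13, 85/13); (-3, -5) → (-5, -1)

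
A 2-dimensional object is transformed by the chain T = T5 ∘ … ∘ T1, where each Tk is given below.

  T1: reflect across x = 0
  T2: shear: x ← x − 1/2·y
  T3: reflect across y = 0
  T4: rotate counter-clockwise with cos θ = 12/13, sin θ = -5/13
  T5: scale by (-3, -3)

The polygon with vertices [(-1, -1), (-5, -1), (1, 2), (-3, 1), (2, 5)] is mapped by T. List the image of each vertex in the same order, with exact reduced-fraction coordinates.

T1 reflect across x = 0: (-1, -1) → (1, -1); (-5, -1) → (5, -1); (1, 2) → (-1, 2); (-3, 1) → (3, 1); (2, 5) → (-2, 5)
T2 shear: x ← x − 1/2·y: (1, -1) → (3/2, -1); (5, -1) → (11/2, -1); (-1, 2) → (-2, 2); (3, 1) → (5/2, 1); (-2, 5) → (-9/2, 5)
T3 reflect across y = 0: (3/2, -1) → (3/2, 1); (11/2, -1) → (11/2, 1); (-2, 2) → (-2, -2); (5/2, 1) → (5/2, -1); (-9/2, 5) → (-9/2, -5)
T4 rotate counter-clockwise with cos θ = 12/13, sin θ = -5/13: (3/2, 1) → (23/13, 9/26); (11/2, 1) → (71/13, -31/26); (-2, -2) → (-34/13, -14/13); (5/2, -1) → (25/13, -49/26); (-9/2, -5) → (-79/13, -75/26)
T5 scale by (-3, -3): (23/13, 9/26) → (-69/13, -27/26); (71/13, -31/26) → (-213/13, 93/26); (-34/13, -14/13) → (102/13, 42/13); (25/13, -49/26) → (-75/13, 147/26); (-79/13, -75/26) → (237/13, 225/26)

image vertices: (-69/13, -27/26), (-213/13, 93/26), (102/13, 42/13), (-75/13, 147/26), (237/13, 225/26)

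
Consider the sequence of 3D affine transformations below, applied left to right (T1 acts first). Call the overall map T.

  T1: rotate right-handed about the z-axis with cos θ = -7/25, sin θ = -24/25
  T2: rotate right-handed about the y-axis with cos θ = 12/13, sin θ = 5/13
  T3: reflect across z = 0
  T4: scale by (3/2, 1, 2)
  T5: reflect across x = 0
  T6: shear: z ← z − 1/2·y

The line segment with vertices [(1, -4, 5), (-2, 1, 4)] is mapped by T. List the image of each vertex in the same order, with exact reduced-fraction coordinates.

image vertices: (141/50, 4/25, -312/25), (-1434/325, 41/25, -4573/650)

T1 rotate right-handed about the z-axis with cos θ = -7/25, sin θ = -24/25: (1, -4, 5) → (-103/25, 4/25, 5); (-2, 1, 4) → (38/25, 41/25, 4)
T2 rotate right-handed about the y-axis with cos θ = 12/13, sin θ = 5/13: (-103/25, 4/25, 5) → (-47/25, 4/25, 31/5); (38/25, 41/25, 4) → (956/325, 41/25, 202/65)
T3 reflect across z = 0: (-47/25, 4/25, 31/5) → (-47/25, 4/25, -31/5); (956/325, 41/25, 202/65) → (956/325, 41/25, -202/65)
T4 scale by (3/2, 1, 2): (-47/25, 4/25, -31/5) → (-141/50, 4/25, -62/5); (956/325, 41/25, -202/65) → (1434/325, 41/25, -404/65)
T5 reflect across x = 0: (-141/50, 4/25, -62/5) → (141/50, 4/25, -62/5); (1434/325, 41/25, -404/65) → (-1434/325, 41/25, -404/65)
T6 shear: z ← z − 1/2·y: (141/50, 4/25, -62/5) → (141/50, 4/25, -312/25); (-1434/325, 41/25, -404/65) → (-1434/325, 41/25, -4573/650)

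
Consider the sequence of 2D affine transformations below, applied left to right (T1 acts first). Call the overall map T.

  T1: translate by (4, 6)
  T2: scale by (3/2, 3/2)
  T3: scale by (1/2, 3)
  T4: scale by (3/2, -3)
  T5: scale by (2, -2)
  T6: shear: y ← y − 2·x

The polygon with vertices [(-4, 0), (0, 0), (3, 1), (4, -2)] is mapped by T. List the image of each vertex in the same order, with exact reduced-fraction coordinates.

T1 translate by (4, 6): (-4, 0) → (0, 6); (0, 0) → (4, 6); (3, 1) → (7, 7); (4, -2) → (8, 4)
T2 scale by (3/2, 3/2): (0, 6) → (0, 9); (4, 6) → (6, 9); (7, 7) → (21/2, 21/2); (8, 4) → (12, 6)
T3 scale by (1/2, 3): (0, 9) → (0, 27); (6, 9) → (3, 27); (21/2, 21/2) → (21/4, 63/2); (12, 6) → (6, 18)
T4 scale by (3/2, -3): (0, 27) → (0, -81); (3, 27) → (9/2, -81); (21/4, 63/2) → (63/8, -189/2); (6, 18) → (9, -54)
T5 scale by (2, -2): (0, -81) → (0, 162); (9/2, -81) → (9, 162); (63/8, -189/2) → (63/4, 189); (9, -54) → (18, 108)
T6 shear: y ← y − 2·x: (0, 162) → (0, 162); (9, 162) → (9, 144); (63/4, 189) → (63/4, 315/2); (18, 108) → (18, 72)

image vertices: (0, 162), (9, 144), (63/4, 315/2), (18, 72)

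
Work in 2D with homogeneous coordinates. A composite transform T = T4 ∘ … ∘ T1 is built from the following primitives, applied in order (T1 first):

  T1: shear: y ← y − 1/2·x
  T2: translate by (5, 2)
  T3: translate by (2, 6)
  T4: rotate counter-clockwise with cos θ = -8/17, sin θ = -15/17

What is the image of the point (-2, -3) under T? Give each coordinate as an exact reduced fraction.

T1 shear: y ← y − 1/2·x: (-2, -3) → (-2, -2)
T2 translate by (5, 2): (-2, -2) → (3, 0)
T3 translate by (2, 6): (3, 0) → (5, 6)
T4 rotate counter-clockwise with cos θ = -8/17, sin θ = -15/17: (5, 6) → (50/17, -123/17)

T(p) = (50/17, -123/17)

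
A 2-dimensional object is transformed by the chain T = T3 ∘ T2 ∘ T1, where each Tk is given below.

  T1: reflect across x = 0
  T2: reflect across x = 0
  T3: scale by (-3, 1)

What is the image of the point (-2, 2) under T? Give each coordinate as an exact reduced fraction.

T1 reflect across x = 0: (-2, 2) → (2, 2)
T2 reflect across x = 0: (2, 2) → (-2, 2)
T3 scale by (-3, 1): (-2, 2) → (6, 2)

T(p) = (6, 2)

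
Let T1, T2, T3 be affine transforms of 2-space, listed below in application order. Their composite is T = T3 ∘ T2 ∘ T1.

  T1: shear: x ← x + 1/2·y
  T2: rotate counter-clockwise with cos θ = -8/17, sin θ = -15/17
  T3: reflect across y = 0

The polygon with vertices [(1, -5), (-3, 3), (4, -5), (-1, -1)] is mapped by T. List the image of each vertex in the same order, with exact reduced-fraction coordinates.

image vertices: (-63/17, -125/34), (57/17, 3/34), (-87/17, -35/34), (-3/17, -61/34)

T1 shear: x ← x + 1/2·y: (1, -5) → (-3/2, -5); (-3, 3) → (-3/2, 3); (4, -5) → (3/2, -5); (-1, -1) → (-3/2, -1)
T2 rotate counter-clockwise with cos θ = -8/17, sin θ = -15/17: (-3/2, -5) → (-63/17, 125/34); (-3/2, 3) → (57/17, -3/34); (3/2, -5) → (-87/17, 35/34); (-3/2, -1) → (-3/17, 61/34)
T3 reflect across y = 0: (-63/17, 125/34) → (-63/17, -125/34); (57/17, -3/34) → (57/17, 3/34); (-87/17, 35/34) → (-87/17, -35/34); (-3/17, 61/34) → (-3/17, -61/34)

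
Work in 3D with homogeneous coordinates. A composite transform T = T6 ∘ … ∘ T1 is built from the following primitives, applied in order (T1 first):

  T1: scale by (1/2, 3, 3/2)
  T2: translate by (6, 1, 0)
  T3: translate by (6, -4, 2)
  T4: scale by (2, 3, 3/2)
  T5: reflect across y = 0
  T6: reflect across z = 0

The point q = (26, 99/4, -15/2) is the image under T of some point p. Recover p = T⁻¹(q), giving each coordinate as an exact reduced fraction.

T1 = [1/2 0 0 0; 0 3 0 0; 0 0 3/2 0; 0 0 0 1]
T2·T1 = [1/2 0 0 6; 0 3 0 1; 0 0 3/2 0; 0 0 0 1]
T3·…·T1 = [1/2 0 0 12; 0 3 0 -3; 0 0 3/2 2; 0 0 0 1]
T4·…·T1 = [1 0 0 24; 0 9 0 -9; 0 0 9/4 3; 0 0 0 1]
T5·…·T1 = [1 0 0 24; 0 -9 0 9; 0 0 9/4 3; 0 0 0 1]
T6·…·T1 = [1 0 0 24; 0 -9 0 9; 0 0 -9/4 -3; 0 0 0 1]
det M = 81/4; M⁻¹ = [1 0 0 -24; 0 -1/9 0 1; 0 0 -4/9 -4/3; 0 0 0 1]
M⁻¹ · (26, 99/4, -15/2)ᵀ = (2, -7/4, 2)ᵀ

p = (2, -7/4, 2)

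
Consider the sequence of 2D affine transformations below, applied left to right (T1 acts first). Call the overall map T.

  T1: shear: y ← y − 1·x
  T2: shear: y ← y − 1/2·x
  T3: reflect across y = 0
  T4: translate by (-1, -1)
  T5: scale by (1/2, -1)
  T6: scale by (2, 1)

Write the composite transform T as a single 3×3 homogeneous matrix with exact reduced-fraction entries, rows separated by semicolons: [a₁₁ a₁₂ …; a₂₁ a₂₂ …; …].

T = [1 0 -1; -3/2 1 1; 0 0 1]

T1 = [1 0 0; -1 1 0; 0 0 1]
T2·T1 = [1 0 0; -3/2 1 0; 0 0 1]
T3·…·T1 = [1 0 0; 3/2 -1 0; 0 0 1]
T4·…·T1 = [1 0 -1; 3/2 -1 -1; 0 0 1]
T5·…·T1 = [1/2 0 -1/2; -3/2 1 1; 0 0 1]
T6·…·T1 = [1 0 -1; -3/2 1 1; 0 0 1]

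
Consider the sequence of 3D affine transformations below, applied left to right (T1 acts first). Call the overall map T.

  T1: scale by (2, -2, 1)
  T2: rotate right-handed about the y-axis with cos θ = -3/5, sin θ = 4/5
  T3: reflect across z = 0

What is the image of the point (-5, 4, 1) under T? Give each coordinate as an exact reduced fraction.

T1 scale by (2, -2, 1): (-5, 4, 1) → (-10, -8, 1)
T2 rotate right-handed about the y-axis with cos θ = -3/5, sin θ = 4/5: (-10, -8, 1) → (34/5, -8, 37/5)
T3 reflect across z = 0: (34/5, -8, 37/5) → (34/5, -8, -37/5)

T(p) = (34/5, -8, -37/5)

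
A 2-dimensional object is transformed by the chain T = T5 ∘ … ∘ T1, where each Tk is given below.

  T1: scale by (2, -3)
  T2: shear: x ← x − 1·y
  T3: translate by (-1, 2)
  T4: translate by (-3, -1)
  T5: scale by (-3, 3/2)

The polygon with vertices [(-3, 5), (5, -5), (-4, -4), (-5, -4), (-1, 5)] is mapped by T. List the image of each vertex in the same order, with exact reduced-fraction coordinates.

T1 scale by (2, -3): (-3, 5) → (-6, -15); (5, -5) → (10, 15); (-4, -4) → (-8, 12); (-5, -4) → (-10, 12); (-1, 5) → (-2, -15)
T2 shear: x ← x − 1·y: (-6, -15) → (9, -15); (10, 15) → (-5, 15); (-8, 12) → (-20, 12); (-10, 12) → (-22, 12); (-2, -15) → (13, -15)
T3 translate by (-1, 2): (9, -15) → (8, -13); (-5, 15) → (-6, 17); (-20, 12) → (-21, 14); (-22, 12) → (-23, 14); (13, -15) → (12, -13)
T4 translate by (-3, -1): (8, -13) → (5, -14); (-6, 17) → (-9, 16); (-21, 14) → (-24, 13); (-23, 14) → (-26, 13); (12, -13) → (9, -14)
T5 scale by (-3, 3/2): (5, -14) → (-15, -21); (-9, 16) → (27, 24); (-24, 13) → (72, 39/2); (-26, 13) → (78, 39/2); (9, -14) → (-27, -21)

image vertices: (-15, -21), (27, 24), (72, 39/2), (78, 39/2), (-27, -21)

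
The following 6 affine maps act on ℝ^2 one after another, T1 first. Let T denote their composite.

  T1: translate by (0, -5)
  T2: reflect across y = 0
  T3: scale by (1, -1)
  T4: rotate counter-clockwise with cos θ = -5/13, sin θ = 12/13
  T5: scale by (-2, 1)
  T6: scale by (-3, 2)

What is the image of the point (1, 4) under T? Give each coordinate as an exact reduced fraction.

T(p) = (42/13, 34/13)

T1 translate by (0, -5): (1, 4) → (1, -1)
T2 reflect across y = 0: (1, -1) → (1, 1)
T3 scale by (1, -1): (1, 1) → (1, -1)
T4 rotate counter-clockwise with cos θ = -5/13, sin θ = 12/13: (1, -1) → (7/13, 17/13)
T5 scale by (-2, 1): (7/13, 17/13) → (-14/13, 17/13)
T6 scale by (-3, 2): (-14/13, 17/13) → (42/13, 34/13)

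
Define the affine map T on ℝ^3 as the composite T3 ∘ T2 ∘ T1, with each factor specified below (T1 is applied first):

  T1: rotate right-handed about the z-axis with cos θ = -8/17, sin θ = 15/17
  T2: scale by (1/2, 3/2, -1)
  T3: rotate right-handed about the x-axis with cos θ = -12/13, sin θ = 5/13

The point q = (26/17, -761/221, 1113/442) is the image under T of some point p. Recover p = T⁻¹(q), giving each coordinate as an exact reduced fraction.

p = (1, -4, 1)

T1 = [-8/17 -15/17 0 0; 15/17 -8/17 0 0; 0 0 1 0; 0 0 0 1]
T2·T1 = [-4/17 -15/34 0 0; 45/34 -12/17 0 0; 0 0 -1 0; 0 0 0 1]
T3·…·T1 = [-4/17 -15/34 0 0; -270/221 144/221 5/13 0; 225/442 -60/221 12/13 0; 0 0 0 1]
det M = -3/4; M⁻¹ = [-16/17 -120/221 50/221 0; -30/17 64/221 -80/663 0; 0 5/13 12/13 0; 0 0 0 1]
M⁻¹ · (26/17, -761/221, 1113/442)ᵀ = (1, -4, 1)ᵀ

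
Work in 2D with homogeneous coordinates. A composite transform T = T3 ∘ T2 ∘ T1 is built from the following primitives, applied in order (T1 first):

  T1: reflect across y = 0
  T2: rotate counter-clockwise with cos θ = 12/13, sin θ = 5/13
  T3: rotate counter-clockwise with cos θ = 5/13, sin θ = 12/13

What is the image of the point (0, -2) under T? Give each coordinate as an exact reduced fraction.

T(p) = (-2, 0)

T1 reflect across y = 0: (0, -2) → (0, 2)
T2 rotate counter-clockwise with cos θ = 12/13, sin θ = 5/13: (0, 2) → (-10/13, 24/13)
T3 rotate counter-clockwise with cos θ = 5/13, sin θ = 12/13: (-10/13, 24/13) → (-2, 0)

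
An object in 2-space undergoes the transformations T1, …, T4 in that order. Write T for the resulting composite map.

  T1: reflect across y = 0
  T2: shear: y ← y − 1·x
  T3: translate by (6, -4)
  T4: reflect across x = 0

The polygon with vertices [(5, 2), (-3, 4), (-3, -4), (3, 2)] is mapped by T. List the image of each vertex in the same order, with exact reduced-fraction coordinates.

T1 reflect across y = 0: (5, 2) → (5, -2); (-3, 4) → (-3, -4); (-3, -4) → (-3, 4); (3, 2) → (3, -2)
T2 shear: y ← y − 1·x: (5, -2) → (5, -7); (-3, -4) → (-3, -1); (-3, 4) → (-3, 7); (3, -2) → (3, -5)
T3 translate by (6, -4): (5, -7) → (11, -11); (-3, -1) → (3, -5); (-3, 7) → (3, 3); (3, -5) → (9, -9)
T4 reflect across x = 0: (11, -11) → (-11, -11); (3, -5) → (-3, -5); (3, 3) → (-3, 3); (9, -9) → (-9, -9)

image vertices: (-11, -11), (-3, -5), (-3, 3), (-9, -9)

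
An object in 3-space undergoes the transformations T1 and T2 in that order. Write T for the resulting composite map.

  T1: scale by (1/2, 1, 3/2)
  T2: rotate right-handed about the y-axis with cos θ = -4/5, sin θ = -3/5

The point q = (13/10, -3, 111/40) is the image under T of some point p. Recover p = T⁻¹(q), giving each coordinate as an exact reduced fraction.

T1 = [1/2 0 0 0; 0 1 0 0; 0 0 3/2 0; 0 0 0 1]
T2·T1 = [-2/5 0 -9/10 0; 0 1 0 0; 3/10 0 -6/5 0; 0 0 0 1]
det M = 3/4; M⁻¹ = [-8/5 0 6/5 0; 0 1 0 0; -2/5 0 -8/15 0; 0 0 0 1]
M⁻¹ · (13/10, -3, 111/40)ᵀ = (5/4, -3, -2)ᵀ

p = (5/4, -3, -2)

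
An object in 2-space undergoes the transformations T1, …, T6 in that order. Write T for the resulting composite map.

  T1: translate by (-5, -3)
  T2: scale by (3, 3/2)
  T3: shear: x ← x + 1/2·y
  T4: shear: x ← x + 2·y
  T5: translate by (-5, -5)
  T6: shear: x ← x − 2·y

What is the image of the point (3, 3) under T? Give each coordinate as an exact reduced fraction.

T(p) = (-1, -5)

T1 translate by (-5, -3): (3, 3) → (-2, 0)
T2 scale by (3, 3/2): (-2, 0) → (-6, 0)
T3 shear: x ← x + 1/2·y: (-6, 0) → (-6, 0)
T4 shear: x ← x + 2·y: (-6, 0) → (-6, 0)
T5 translate by (-5, -5): (-6, 0) → (-11, -5)
T6 shear: x ← x − 2·y: (-11, -5) → (-1, -5)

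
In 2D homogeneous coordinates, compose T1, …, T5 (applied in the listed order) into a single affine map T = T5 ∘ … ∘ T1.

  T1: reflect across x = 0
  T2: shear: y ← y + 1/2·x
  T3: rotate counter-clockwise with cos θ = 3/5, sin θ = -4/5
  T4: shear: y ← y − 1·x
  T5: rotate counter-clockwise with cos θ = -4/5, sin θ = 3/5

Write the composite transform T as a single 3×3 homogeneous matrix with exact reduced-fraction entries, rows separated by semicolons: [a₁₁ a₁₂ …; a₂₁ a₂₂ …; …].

T = [-1/10 -13/25 0; -9/5 16/25 0; 0 0 1]

T1 = [-1 0 0; 0 1 0; 0 0 1]
T2·T1 = [-1 0 0; -1/2 1 0; 0 0 1]
T3·…·T1 = [-1 4/5 0; 1/2 3/5 0; 0 0 1]
T4·…·T1 = [-1 4/5 0; 3/2 -1/5 0; 0 0 1]
T5·…·T1 = [-1/10 -13/25 0; -9/5 16/25 0; 0 0 1]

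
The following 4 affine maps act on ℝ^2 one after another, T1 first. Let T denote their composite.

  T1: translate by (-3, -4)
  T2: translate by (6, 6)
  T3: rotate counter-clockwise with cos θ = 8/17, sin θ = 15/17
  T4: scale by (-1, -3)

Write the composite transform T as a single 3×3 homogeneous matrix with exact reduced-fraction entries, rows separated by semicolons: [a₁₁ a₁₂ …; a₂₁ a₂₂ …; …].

T = [-8/17 15/17 6/17; -45/17 -24/17 -183/17; 0 0 1]

T1 = [1 0 -3; 0 1 -4; 0 0 1]
T2·T1 = [1 0 3; 0 1 2; 0 0 1]
T3·…·T1 = [8/17 -15/17 -6/17; 15/17 8/17 61/17; 0 0 1]
T4·…·T1 = [-8/17 15/17 6/17; -45/17 -24/17 -183/17; 0 0 1]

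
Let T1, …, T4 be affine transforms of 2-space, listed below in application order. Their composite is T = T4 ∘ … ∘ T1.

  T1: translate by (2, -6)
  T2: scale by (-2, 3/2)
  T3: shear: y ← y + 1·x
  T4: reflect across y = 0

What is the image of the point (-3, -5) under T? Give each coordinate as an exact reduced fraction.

T1 translate by (2, -6): (-3, -5) → (-1, -11)
T2 scale by (-2, 3/2): (-1, -11) → (2, -33/2)
T3 shear: y ← y + 1·x: (2, -33/2) → (2, -29/2)
T4 reflect across y = 0: (2, -29/2) → (2, 29/2)

T(p) = (2, 29/2)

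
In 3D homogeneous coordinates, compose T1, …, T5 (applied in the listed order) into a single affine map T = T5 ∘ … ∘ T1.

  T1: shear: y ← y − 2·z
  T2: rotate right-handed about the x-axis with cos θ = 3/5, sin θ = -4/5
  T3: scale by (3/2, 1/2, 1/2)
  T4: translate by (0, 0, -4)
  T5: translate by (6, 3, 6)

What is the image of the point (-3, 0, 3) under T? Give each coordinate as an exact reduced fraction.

T1 shear: y ← y − 2·z: (-3, 0, 3) → (-3, -6, 3)
T2 rotate right-handed about the x-axis with cos θ = 3/5, sin θ = -4/5: (-3, -6, 3) → (-3, -6/5, 33/5)
T3 scale by (3/2, 1/2, 1/2): (-3, -6/5, 33/5) → (-9/2, -3/5, 33/10)
T4 translate by (0, 0, -4): (-9/2, -3/5, 33/10) → (-9/2, -3/5, -7/10)
T5 translate by (6, 3, 6): (-9/2, -3/5, -7/10) → (3/2, 12/5, 53/10)

T(p) = (3/2, 12/5, 53/10)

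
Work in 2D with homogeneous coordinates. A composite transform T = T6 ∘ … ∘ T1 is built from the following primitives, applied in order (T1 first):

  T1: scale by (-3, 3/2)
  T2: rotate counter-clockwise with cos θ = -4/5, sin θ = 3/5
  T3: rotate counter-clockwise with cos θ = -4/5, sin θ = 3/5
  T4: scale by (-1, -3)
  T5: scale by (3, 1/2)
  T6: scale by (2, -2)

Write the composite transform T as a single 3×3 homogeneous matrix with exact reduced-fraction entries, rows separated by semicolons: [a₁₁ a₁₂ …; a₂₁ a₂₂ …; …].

T1 = [-3 0 0; 0 3/2 0; 0 0 1]
T2·T1 = [12/5 -9/10 0; -9/5 -6/5 0; 0 0 1]
T3·…·T1 = [-21/25 36/25 0; 72/25 21/50 0; 0 0 1]
T4·…·T1 = [21/25 -36/25 0; -216/25 -63/50 0; 0 0 1]
T5·…·T1 = [63/25 -108/25 0; -108/25 -63/100 0; 0 0 1]
T6·…·T1 = [126/25 -216/25 0; 216/25 63/50 0; 0 0 1]

T = [126/25 -216/25 0; 216/25 63/50 0; 0 0 1]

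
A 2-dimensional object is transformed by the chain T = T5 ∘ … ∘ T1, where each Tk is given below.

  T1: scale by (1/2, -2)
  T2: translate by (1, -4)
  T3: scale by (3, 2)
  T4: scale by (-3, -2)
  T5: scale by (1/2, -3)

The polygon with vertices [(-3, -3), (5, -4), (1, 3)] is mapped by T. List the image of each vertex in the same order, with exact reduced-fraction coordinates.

T1 scale by (1/2, -2): (-3, -3) → (-3/2, 6); (5, -4) → (5/2, 8); (1, 3) → (1/2, -6)
T2 translate by (1, -4): (-3/2, 6) → (-1/2, 2); (5/2, 8) → (7/2, 4); (1/2, -6) → (3/2, -10)
T3 scale by (3, 2): (-1/2, 2) → (-3/2, 4); (7/2, 4) → (21/2, 8); (3/2, -10) → (9/2, -20)
T4 scale by (-3, -2): (-3/2, 4) → (9/2, -8); (21/2, 8) → (-63/2, -16); (9/2, -20) → (-27/2, 40)
T5 scale by (1/2, -3): (9/2, -8) → (9/4, 24); (-63/2, -16) → (-63/4, 48); (-27/2, 40) → (-27/4, -120)

image vertices: (9/4, 24), (-63/4, 48), (-27/4, -120)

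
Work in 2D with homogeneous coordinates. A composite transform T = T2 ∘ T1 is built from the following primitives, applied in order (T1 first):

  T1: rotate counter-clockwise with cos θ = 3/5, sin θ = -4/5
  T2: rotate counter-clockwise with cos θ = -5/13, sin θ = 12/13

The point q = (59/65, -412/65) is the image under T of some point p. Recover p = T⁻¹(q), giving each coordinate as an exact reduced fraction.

p = (-5, -4)

T1 = [3/5 4/5 0; -4/5 3/5 0; 0 0 1]
T2·T1 = [33/65 -56/65 0; 56/65 33/65 0; 0 0 1]
det M = 1; M⁻¹ = [33/65 56/65 0; -56/65 33/65 0; 0 0 1]
M⁻¹ · (59/65, -412/65)ᵀ = (-5, -4)ᵀ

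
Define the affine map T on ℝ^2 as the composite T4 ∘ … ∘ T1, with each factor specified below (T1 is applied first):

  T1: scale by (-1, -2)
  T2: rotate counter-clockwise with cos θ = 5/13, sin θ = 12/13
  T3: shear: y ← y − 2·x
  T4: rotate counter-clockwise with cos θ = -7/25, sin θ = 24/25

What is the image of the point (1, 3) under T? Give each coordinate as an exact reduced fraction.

T1 scale by (-1, -2): (1, 3) → (-1, -6)
T2 rotate counter-clockwise with cos θ = 5/13, sin θ = 12/13: (-1, -6) → (67/13, -42/13)
T3 shear: y ← y − 2·x: (67/13, -42/13) → (67/13, -176/13)
T4 rotate counter-clockwise with cos θ = -7/25, sin θ = 24/25: (67/13, -176/13) → (751/65, 568/65)

T(p) = (751/65, 568/65)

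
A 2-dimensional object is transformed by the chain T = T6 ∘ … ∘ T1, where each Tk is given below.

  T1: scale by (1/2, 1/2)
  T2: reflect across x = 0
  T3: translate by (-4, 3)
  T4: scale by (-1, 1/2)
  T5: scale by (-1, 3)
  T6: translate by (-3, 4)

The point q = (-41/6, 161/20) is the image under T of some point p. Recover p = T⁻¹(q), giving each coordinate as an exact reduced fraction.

T1 = [1/2 0 0; 0 1/2 0; 0 0 1]
T2·T1 = [-1/2 0 0; 0 1/2 0; 0 0 1]
T3·…·T1 = [-1/2 0 -4; 0 1/2 3; 0 0 1]
T4·…·T1 = [1/2 0 4; 0 1/4 3/2; 0 0 1]
T5·…·T1 = [-1/2 0 -4; 0 3/4 9/2; 0 0 1]
T6·…·T1 = [-1/2 0 -7; 0 3/4 17/2; 0 0 1]
det M = -3/8; M⁻¹ = [-2 0 -14; 0 4/3 -34/3; 0 0 1]
M⁻¹ · (-41/6, 161/20)ᵀ = (-1/3, -3/5)ᵀ

p = (-1/3, -3/5)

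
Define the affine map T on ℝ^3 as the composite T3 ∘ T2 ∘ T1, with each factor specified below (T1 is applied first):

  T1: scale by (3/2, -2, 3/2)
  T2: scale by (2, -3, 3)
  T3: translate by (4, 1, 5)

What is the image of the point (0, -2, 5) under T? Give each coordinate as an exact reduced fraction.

T1 scale by (3/2, -2, 3/2): (0, -2, 5) → (0, 4, 15/2)
T2 scale by (2, -3, 3): (0, 4, 15/2) → (0, -12, 45/2)
T3 translate by (4, 1, 5): (0, -12, 45/2) → (4, -11, 55/2)

T(p) = (4, -11, 55/2)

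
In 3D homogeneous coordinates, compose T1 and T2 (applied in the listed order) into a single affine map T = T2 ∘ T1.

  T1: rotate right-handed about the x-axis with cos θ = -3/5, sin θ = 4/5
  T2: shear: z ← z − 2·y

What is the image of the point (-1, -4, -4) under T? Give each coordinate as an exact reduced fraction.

T(p) = (-1, 28/5, -12)

T1 rotate right-handed about the x-axis with cos θ = -3/5, sin θ = 4/5: (-1, -4, -4) → (-1, 28/5, -4/5)
T2 shear: z ← z − 2·y: (-1, 28/5, -4/5) → (-1, 28/5, -12)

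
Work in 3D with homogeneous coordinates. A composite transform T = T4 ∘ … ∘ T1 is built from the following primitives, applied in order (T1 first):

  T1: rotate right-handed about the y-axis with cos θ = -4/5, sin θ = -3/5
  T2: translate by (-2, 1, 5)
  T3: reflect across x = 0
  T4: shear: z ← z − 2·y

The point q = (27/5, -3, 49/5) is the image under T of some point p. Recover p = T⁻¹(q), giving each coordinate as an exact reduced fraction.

p = (2, -4, 3)

T1 = [-4/5 0 -3/5 0; 0 1 0 0; 3/5 0 -4/5 0; 0 0 0 1]
T2·T1 = [-4/5 0 -3/5 -2; 0 1 0 1; 3/5 0 -4/5 5; 0 0 0 1]
T3·…·T1 = [4/5 0 3/5 2; 0 1 0 1; 3/5 0 -4/5 5; 0 0 0 1]
T4·…·T1 = [4/5 0 3/5 2; 0 1 0 1; 3/5 -2 -4/5 3; 0 0 0 1]
det M = -1; M⁻¹ = [4/5 6/5 3/5 -23/5; 0 1 0 -1; 3/5 -8/5 -4/5 14/5; 0 0 0 1]
M⁻¹ · (27/5, -3, 49/5)ᵀ = (2, -4, 3)ᵀ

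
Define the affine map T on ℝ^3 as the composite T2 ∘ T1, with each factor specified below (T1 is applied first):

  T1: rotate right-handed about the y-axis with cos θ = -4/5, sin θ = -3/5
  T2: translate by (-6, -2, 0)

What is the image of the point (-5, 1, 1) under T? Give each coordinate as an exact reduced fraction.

T(p) = (-13/5, -1, -19/5)

T1 rotate right-handed about the y-axis with cos θ = -4/5, sin θ = -3/5: (-5, 1, 1) → (17/5, 1, -19/5)
T2 translate by (-6, -2, 0): (17/5, 1, -19/5) → (-13/5, -1, -19/5)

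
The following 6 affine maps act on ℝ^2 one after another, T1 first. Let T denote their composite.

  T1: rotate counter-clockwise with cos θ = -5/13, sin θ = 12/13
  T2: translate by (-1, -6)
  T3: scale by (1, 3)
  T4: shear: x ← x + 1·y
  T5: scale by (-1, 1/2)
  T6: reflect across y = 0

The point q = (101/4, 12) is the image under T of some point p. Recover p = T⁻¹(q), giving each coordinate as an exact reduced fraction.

p = (-7/4, 1)

T1 = [-5/13 -12/13 0; 12/13 -5/13 0; 0 0 1]
T2·T1 = [-5/13 -12/13 -1; 12/13 -5/13 -6; 0 0 1]
T3·…·T1 = [-5/13 -12/13 -1; 36/13 -15/13 -18; 0 0 1]
T4·…·T1 = [31/13 -27/13 -19; 36/13 -15/13 -18; 0 0 1]
T5·…·T1 = [-31/13 27/13 19; 18/13 -15/26 -9; 0 0 1]
T6·…·T1 = [-31/13 27/13 19; -18/13 15/26 9; 0 0 1]
det M = 3/2; M⁻¹ = [5/13 -18/13 67/13; 12/13 -62/39 -42/13; 0 0 1]
M⁻¹ · (101/4, 12)ᵀ = (-7/4, 1)ᵀ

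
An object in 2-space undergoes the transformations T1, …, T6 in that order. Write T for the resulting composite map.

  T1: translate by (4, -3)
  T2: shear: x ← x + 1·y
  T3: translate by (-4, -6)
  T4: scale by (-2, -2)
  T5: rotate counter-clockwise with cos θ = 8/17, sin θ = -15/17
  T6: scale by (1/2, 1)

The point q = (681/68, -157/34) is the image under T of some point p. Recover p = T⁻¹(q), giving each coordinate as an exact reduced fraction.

p = (-5, 5/4)

T1 = [1 0 4; 0 1 -3; 0 0 1]
T2·T1 = [1 1 1; 0 1 -3; 0 0 1]
T3·…·T1 = [1 1 -3; 0 1 -9; 0 0 1]
T4·…·T1 = [-2 -2 6; 0 -2 18; 0 0 1]
T5·…·T1 = [-16/17 -46/17 318/17; 30/17 14/17 54/17; 0 0 1]
T6·…·T1 = [-8/17 -23/17 159/17; 30/17 14/17 54/17; 0 0 1]
det M = 2; M⁻¹ = [7/17 23/34 -6; -15/17 -4/17 9; 0 0 1]
M⁻¹ · (681/68, -157/34)ᵀ = (-5, 5/4)ᵀ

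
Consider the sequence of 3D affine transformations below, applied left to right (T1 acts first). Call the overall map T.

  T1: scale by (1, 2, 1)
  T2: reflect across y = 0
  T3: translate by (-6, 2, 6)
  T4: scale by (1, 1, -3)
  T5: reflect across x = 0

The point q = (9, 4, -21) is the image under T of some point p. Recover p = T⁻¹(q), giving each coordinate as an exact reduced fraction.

p = (-3, -1, 1)

T1 = [1 0 0 0; 0 2 0 0; 0 0 1 0; 0 0 0 1]
T2·T1 = [1 0 0 0; 0 -2 0 0; 0 0 1 0; 0 0 0 1]
T3·…·T1 = [1 0 0 -6; 0 -2 0 2; 0 0 1 6; 0 0 0 1]
T4·…·T1 = [1 0 0 -6; 0 -2 0 2; 0 0 -3 -18; 0 0 0 1]
T5·…·T1 = [-1 0 0 6; 0 -2 0 2; 0 0 -3 -18; 0 0 0 1]
det M = -6; M⁻¹ = [-1 0 0 6; 0 -1/2 0 1; 0 0 -1/3 -6; 0 0 0 1]
M⁻¹ · (9, 4, -21)ᵀ = (-3, -1, 1)ᵀ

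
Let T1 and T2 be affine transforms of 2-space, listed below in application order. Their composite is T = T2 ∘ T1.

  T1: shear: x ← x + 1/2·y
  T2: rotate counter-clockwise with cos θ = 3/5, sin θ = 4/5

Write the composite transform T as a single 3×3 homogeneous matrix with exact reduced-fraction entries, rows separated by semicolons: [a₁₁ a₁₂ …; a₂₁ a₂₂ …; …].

T = [3/5 -1/2 0; 4/5 1 0; 0 0 1]

T1 = [1 1/2 0; 0 1 0; 0 0 1]
T2·T1 = [3/5 -1/2 0; 4/5 1 0; 0 0 1]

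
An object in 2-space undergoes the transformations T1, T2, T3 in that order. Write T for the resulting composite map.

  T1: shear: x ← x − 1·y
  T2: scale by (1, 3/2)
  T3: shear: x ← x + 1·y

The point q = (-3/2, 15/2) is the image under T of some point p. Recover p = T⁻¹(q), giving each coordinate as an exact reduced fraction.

p = (-4, 5)

T1 = [1 -1 0; 0 1 0; 0 0 1]
T2·T1 = [1 -1 0; 0 3/2 0; 0 0 1]
T3·…·T1 = [1 1/2 0; 0 3/2 0; 0 0 1]
det M = 3/2; M⁻¹ = [1 -1/3 0; 0 2/3 0; 0 0 1]
M⁻¹ · (-3/2, 15/2)ᵀ = (-4, 5)ᵀ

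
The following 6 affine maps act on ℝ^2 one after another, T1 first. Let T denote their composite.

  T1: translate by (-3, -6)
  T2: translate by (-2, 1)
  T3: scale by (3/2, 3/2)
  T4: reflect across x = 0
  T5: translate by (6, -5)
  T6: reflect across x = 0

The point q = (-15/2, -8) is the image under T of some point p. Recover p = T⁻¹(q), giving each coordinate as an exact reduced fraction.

p = (4, 3)

T1 = [1 0 -3; 0 1 -6; 0 0 1]
T2·T1 = [1 0 -5; 0 1 -5; 0 0 1]
T3·…·T1 = [3/2 0 -15/2; 0 3/2 -15/2; 0 0 1]
T4·…·T1 = [-3/2 0 15/2; 0 3/2 -15/2; 0 0 1]
T5·…·T1 = [-3/2 0 27/2; 0 3/2 -25/2; 0 0 1]
T6·…·T1 = [3/2 0 -27/2; 0 3/2 -25/2; 0 0 1]
det M = 9/4; M⁻¹ = [2/3 0 9; 0 2/3 25/3; 0 0 1]
M⁻¹ · (-15/2, -8)ᵀ = (4, 3)ᵀ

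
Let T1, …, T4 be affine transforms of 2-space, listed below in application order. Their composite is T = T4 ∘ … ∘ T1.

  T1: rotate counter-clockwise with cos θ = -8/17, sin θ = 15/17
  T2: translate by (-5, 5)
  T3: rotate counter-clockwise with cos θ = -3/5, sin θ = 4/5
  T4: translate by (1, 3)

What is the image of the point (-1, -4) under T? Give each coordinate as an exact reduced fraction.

T1 rotate counter-clockwise with cos θ = -8/17, sin θ = 15/17: (-1, -4) → (4, 1)
T2 translate by (-5, 5): (4, 1) → (-1, 6)
T3 rotate counter-clockwise with cos θ = -3/5, sin θ = 4/5: (-1, 6) → (-21/5, -22/5)
T4 translate by (1, 3): (-21/5, -22/5) → (-16/5, -7/5)

T(p) = (-16/5, -7/5)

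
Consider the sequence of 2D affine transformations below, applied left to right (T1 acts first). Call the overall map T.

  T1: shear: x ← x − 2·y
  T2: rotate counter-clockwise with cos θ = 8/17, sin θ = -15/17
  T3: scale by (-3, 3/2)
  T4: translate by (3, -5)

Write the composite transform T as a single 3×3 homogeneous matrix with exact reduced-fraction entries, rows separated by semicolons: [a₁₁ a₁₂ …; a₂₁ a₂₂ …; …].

T = [-24/17 3/17 3; -45/34 57/17 -5; 0 0 1]

T1 = [1 -2 0; 0 1 0; 0 0 1]
T2·T1 = [8/17 -1/17 0; -15/17 38/17 0; 0 0 1]
T3·…·T1 = [-24/17 3/17 0; -45/34 57/17 0; 0 0 1]
T4·…·T1 = [-24/17 3/17 3; -45/34 57/17 -5; 0 0 1]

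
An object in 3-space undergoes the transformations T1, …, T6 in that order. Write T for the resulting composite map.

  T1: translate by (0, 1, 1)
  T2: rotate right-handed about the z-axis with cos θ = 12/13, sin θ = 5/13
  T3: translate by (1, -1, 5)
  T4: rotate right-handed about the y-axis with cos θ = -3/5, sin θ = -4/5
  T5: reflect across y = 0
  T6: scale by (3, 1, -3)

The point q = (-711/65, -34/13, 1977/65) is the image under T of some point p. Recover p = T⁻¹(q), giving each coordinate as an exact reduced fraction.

T1 = [1 0 0 0; 0 1 0 1; 0 0 1 1; 0 0 0 1]
T2·T1 = [12/13 -5/13 0 -5/13; 5/13 12/13 0 12/13; 0 0 1 1; 0 0 0 1]
T3·…·T1 = [12/13 -5/13 0 8/13; 5/13 12/13 0 -1/13; 0 0 1 6; 0 0 0 1]
T4·…·T1 = [-36/65 3/13 -4/5 -336/65; 5/13 12/13 0 -1/13; 48/65 -4/13 -3/5 -202/65; 0 0 0 1]
T5·…·T1 = [-36/65 3/13 -4/5 -336/65; -5/13 -12/13 0 1/13; 48/65 -4/13 -3/5 -202/65; 0 0 0 1]
T6·…·T1 = [-108/65 9/13 -12/5 -1008/65; -5/13 -12/13 0 1/13; -144/65 12/13 9/5 606/65; 0 0 0 1]
det M = 9; M⁻¹ = [-12/65 -5/13 -16/65 -7/13; 1/13 -12/13 4/39 4/13; -4/15 0 1/5 -6; 0 0 0 1]
M⁻¹ · (-711/65, -34/13, 1977/65)ᵀ = (-5, 5, 3)ᵀ

p = (-5, 5, 3)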